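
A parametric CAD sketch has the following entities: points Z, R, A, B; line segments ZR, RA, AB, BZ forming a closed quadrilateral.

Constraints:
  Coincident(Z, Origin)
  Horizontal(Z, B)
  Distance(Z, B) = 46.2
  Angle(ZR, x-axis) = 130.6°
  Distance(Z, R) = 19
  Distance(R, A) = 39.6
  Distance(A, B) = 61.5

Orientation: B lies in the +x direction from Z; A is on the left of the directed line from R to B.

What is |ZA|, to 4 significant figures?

48.99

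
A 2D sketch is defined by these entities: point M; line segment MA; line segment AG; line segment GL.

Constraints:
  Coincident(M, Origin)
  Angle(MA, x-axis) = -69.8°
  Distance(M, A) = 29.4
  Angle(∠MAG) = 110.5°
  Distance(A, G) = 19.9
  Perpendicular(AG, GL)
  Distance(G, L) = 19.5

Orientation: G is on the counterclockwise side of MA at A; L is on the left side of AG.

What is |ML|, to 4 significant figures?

31.25

∠MAG = 110.5°, so AG runs at -69.8° + (180° − 110.5°) = -0.3000° from the x-axis; with |AG| = 19.9, G = A + 19.9·(cos -0.3000°, sin -0.3000°) = (30.05, -27.70). The perpendicularity gives GL at right angles to AG; with |GL| = 19.5 on the left of AG, L = G + 19.5·(0.005236, 1.000) = (30.15, -8.196). Then |ML| = |L − M| = 31.25.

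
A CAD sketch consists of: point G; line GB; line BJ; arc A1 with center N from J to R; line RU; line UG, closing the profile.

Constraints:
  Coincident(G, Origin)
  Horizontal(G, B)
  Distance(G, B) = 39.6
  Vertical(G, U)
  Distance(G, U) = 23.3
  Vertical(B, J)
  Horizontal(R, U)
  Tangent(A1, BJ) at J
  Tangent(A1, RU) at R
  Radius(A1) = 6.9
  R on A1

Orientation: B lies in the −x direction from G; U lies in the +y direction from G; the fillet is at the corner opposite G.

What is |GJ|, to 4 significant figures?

42.86

The virtual corner opposite G is at (-39.60, 23.30). A1 meets BJ tangentially, so NJ is at right angles to BJ and the tangent condition forces NR to be normal to RU, with radius 6.9, so the center N sits 6.9 in from both sides at N = (-32.70, 16.40). That places the tangent points at J = (-39.60, 16.40) on BJ and R = (-32.70, 23.30) on RU. Then |GJ| = |J − G| = 42.86.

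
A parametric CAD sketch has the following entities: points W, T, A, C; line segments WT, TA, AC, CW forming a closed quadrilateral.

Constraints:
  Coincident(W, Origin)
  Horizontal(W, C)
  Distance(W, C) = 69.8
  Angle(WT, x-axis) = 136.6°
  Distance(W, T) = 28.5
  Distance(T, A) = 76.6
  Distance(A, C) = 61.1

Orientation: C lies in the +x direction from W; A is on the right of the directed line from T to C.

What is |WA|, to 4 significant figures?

48.76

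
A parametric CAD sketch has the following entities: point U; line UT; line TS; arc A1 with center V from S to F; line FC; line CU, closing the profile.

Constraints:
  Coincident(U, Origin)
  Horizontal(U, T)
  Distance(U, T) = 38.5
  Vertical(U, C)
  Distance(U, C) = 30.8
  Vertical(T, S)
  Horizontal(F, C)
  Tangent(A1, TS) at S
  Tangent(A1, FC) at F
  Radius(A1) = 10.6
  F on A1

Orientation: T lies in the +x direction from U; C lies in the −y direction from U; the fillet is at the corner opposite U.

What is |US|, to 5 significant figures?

43.477

U is at the origin; U and T share the same y with |UT| = 38.5 and T on the +x side, so T = (38.500, 0.0000). U and C share the same x with |UC| = 30.8 and C on the −y side, so C = (0.0000, -30.800). The virtual corner opposite U is at (38.500, -30.800). The tangent condition forces VS to be normal to TS and A1 meets FC tangentially, so VF is at right angles to FC, with radius 10.6, so the center V sits 10.6 in from both sides at V = (27.900, -20.200). That places the tangent points at S = (38.500, -20.200) on TS and F = (27.900, -30.800) on FC. Then |US| = |S − U| = 43.477.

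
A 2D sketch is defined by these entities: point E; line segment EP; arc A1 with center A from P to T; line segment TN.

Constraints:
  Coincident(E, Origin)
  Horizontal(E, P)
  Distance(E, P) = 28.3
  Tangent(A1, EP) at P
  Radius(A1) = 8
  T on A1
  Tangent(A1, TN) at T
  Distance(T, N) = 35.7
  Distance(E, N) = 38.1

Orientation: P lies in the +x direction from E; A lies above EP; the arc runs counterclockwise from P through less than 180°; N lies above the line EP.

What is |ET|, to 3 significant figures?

36.4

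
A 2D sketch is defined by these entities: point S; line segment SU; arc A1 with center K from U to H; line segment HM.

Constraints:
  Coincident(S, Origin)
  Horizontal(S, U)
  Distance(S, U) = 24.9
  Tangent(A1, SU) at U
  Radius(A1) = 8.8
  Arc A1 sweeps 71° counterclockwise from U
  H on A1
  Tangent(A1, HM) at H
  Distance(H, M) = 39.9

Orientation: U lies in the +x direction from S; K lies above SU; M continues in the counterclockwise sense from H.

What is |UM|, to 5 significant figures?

48.584

S is at the origin; S and U share the same y with |SU| = 24.9 and U on the +x side, so U = (24.900, 0.0000). A1 meets SU tangentially, so KU is at right angles to SU, so K = U + (0, 8.8) = (24.900, 8.8000). On A1, U sits at bearing -90° from K; a 71° counterclockwise sweep puts H at bearing -19°, so H = K + 8.8·(cos -19°, sin -19°) = (33.221, 5.9350). A1 meets HM tangentially, so KH is at right angles to HM, so HM runs along (−sin -19°, cos -19°); with |HM| = 39.9, M = (46.211, 43.661). Then |UM| = |M − U| = 48.584.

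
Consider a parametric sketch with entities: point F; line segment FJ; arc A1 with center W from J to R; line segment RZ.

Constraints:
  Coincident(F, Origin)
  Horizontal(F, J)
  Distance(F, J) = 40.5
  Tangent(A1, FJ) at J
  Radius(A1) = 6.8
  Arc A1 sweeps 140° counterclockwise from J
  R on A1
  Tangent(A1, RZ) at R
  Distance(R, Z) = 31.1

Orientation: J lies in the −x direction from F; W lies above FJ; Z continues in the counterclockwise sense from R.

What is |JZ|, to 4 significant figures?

37.45

On A1, J sits at bearing -90° from W; a 140° counterclockwise sweep puts R at bearing 50°, so R = W + 6.8·(cos 50°, sin 50°) = (-36.13, 12.01). Since A1 is tangent to RZ there, WR ⟂ RZ, so RZ runs along (−sin 50°, cos 50°); with |RZ| = 31.1, Z = (-59.95, 32.00). Then |JZ| = |Z − J| = 37.45.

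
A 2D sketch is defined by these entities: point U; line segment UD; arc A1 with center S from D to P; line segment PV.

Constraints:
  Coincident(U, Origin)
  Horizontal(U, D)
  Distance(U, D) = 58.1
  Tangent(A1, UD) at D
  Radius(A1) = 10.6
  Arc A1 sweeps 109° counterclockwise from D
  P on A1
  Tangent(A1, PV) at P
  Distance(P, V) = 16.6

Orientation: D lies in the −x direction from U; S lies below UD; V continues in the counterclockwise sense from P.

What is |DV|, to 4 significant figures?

30.10

U is at the origin; UD is horizontal with |UD| = 58.1 and D on the −x side, so D = (-58.10, 0.000). The tangent condition forces SD to be normal to UD, so S = D + (0, -10.6) = (-58.10, -10.60). On A1, D sits at bearing 90° from S; a 109° counterclockwise sweep puts P at bearing 199°, so P = S + 10.6·(cos 199°, sin 199°) = (-68.12, -14.05). Tangency of A1 to PV means the radius SP is perpendicular to PV, so PV runs along (−sin 199°, cos 199°); with |PV| = 16.6, V = (-62.72, -29.75). Then |DV| = |V − D| = 30.10.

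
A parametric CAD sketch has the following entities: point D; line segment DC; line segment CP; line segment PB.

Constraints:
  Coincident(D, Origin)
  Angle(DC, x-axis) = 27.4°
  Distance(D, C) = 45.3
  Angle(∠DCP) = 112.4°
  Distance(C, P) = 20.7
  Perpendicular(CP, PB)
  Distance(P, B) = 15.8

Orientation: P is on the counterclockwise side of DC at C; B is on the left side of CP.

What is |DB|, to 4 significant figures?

46.06

D is at the origin; DC runs at 27.4° with length 45.3, so C = 45.3·(cos 27.4°, sin 27.4°) = (40.22, 20.85). ∠DCP = 112.4°, so CP runs at 27.4° + (180° − 112.4°) = 95.00° from the x-axis; with |CP| = 20.7, P = C + 20.7·(cos 95.00°, sin 95.00°) = (38.41, 41.47). CP is perpendicular to PB; with |PB| = 15.8 on the left of CP, B = P + 15.8·(-0.9962, -0.08716) = (22.67, 40.09). Then |DB| = |B − D| = 46.06.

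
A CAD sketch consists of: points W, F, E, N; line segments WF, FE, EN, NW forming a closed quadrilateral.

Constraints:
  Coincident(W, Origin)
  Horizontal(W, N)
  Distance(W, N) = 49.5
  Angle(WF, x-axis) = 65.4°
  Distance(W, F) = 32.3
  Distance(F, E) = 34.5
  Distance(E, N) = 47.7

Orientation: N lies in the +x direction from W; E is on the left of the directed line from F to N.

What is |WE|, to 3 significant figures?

63.9

W is at the origin; WN is horizontal with |WN| = 49.5 and N in +x, so N = (49.5, 0). WF runs at 65.4° with |WF| = 32.3, so F = (13.4, 29.4). E is determined by |FE| = 34.5 and |EN| = 47.7 together: it lies at the intersection of circle(F, 34.5) and circle(N, 47.7). With |FN| = 46.5, the foot of the radical line on FN is 11.6 from F and the perpendicular offset is √(34.5² − 11.6²) = 32.5. Taking the left-of-FN solution: E = (43.0, 47.2).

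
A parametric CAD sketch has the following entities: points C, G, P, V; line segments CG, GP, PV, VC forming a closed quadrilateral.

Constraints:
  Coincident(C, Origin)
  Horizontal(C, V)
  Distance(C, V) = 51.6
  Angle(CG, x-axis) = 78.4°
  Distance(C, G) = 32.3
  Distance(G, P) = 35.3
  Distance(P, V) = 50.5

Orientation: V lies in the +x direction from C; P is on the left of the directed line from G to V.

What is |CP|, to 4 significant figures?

61.31

C is at the origin; CV is horizontal with |CV| = 51.6 and V in +x, so V = (51.6, 0). CG runs at 78.4° with |CG| = 32.3, so G = (6.495, 31.64). P is determined by |GP| = 35.3 and |PV| = 50.5 together: it lies at the intersection of circle(G, 35.3) and circle(V, 50.5). With |GV| = 55.10, the foot of the radical line on GV is 15.71 from G and the perpendicular offset is √(35.3² − 15.71²) = 31.61. Taking the left-of-GV solution: P = (37.51, 48.49).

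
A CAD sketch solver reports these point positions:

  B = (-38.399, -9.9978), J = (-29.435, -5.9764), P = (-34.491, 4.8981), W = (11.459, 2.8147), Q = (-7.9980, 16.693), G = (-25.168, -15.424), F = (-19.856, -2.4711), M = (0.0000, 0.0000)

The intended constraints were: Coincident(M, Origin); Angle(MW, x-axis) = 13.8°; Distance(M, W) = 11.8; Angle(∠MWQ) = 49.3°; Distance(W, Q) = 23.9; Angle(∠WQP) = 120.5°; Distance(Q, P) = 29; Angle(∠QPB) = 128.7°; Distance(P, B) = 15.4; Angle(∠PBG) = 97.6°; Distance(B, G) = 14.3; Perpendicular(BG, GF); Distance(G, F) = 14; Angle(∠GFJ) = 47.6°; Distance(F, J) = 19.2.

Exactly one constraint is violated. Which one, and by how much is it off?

Distance(F, J) = 19.2 — off by 9.00.

M = (0.00, 0.00) ✓; MW at 13.80° ✓; |MW| = 11.80 ✓; ∠MWQ = 49.30° ✓; |WQ| = 23.90 ✓; ∠WQP = 120.5° ✓; |QP| = 29.00 ✓; ∠QPB = 128.7° ✓; |PB| = 15.40 ✓; ∠PBG = 97.60° ✓; |BG| = 14.30 ✓; ∠(BG, GF) = 90.00° ✓; |GF| = 14.00 ✓; ∠GFJ = 47.60° ✓; |FJ| = 10.20 ✗.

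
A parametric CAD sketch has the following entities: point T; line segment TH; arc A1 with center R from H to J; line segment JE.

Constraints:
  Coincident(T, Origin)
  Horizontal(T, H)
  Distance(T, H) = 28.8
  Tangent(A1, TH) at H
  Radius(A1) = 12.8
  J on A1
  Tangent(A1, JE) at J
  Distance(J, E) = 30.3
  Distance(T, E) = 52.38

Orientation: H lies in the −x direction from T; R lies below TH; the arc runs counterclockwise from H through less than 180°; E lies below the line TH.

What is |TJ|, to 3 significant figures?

44.3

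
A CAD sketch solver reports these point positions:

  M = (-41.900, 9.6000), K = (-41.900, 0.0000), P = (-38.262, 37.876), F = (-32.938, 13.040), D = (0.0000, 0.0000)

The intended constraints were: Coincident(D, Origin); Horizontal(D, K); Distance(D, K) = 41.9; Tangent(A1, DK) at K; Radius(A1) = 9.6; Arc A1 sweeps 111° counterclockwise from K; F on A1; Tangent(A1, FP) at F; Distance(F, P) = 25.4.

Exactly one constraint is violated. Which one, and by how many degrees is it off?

Tangent(A1, FP) at F — off by 8.90°.

D = (0.00, 0.00) ✓; D.y = 0.00, K.y = 0.00 ✓; |DK| = 41.90 ✓; ∠(MK, KD) = 90.00° ✓; |MK| = 9.600 ✓; bearing(M→F) − bearing(M→K) = 111.0° ✓; |MF| = 9.600 ✓; ∠(MF, FP) = 98.90° ✗; |FP| = 25.40 ✓.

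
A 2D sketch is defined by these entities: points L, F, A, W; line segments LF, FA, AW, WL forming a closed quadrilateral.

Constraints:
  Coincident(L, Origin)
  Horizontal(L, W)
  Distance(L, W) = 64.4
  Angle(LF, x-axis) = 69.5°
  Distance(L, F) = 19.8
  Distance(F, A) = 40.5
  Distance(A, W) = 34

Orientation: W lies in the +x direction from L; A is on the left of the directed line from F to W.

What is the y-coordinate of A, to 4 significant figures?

28.68

Checks: LF at 69.50° ✓; |FA| = 40.50 ✓; |AW| = 34.00 ✓.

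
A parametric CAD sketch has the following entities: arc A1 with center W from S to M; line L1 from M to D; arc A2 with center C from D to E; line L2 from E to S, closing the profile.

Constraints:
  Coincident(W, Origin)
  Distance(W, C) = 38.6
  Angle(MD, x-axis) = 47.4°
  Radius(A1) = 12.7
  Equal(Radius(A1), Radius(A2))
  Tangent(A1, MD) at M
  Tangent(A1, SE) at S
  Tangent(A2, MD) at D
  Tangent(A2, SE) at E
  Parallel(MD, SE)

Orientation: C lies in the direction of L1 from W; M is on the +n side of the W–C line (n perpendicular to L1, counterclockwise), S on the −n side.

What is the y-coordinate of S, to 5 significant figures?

-8.5963

The slot axis is L1's direction at 47.4°, so u = (cos 47.4°, sin 47.4°) = (0.67688, 0.73610) and n = (−sin 47.4°, cos 47.4°) = (-0.73610, 0.67688). W is at the origin and C lies 38.6 along u from W, so C = 38.6·u = (26.127, 28.413). Tangency of A1 to both parallel lines with radius 12.7 puts M and S at W ± 12.7·n: M = (-9.3484, 8.5963), S = (9.3484, -8.5963). So S.y = -8.5963.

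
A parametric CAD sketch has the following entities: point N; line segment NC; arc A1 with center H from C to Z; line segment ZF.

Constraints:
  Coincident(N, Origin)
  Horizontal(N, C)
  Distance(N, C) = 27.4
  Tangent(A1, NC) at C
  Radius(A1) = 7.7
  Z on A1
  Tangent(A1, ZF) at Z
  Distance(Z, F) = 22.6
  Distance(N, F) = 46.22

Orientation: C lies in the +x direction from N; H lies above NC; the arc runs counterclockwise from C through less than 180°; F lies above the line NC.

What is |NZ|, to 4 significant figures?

35.95

Checks: |HZ| = 7.700 ✓; ∠(HZ, ZF) = 90.00° ✓; |ZF| = 22.60 ✓; |NF| = 46.22 ✓.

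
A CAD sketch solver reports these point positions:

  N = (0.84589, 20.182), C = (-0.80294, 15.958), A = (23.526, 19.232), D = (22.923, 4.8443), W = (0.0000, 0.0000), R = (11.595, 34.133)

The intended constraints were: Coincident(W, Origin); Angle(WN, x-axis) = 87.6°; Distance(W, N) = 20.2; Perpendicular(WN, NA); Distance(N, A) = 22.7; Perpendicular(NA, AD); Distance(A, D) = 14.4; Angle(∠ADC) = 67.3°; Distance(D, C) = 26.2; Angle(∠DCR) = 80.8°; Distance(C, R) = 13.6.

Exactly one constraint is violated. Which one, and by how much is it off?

Distance(C, R) = 13.6 — off by 8.40.

W = (0.00, 0.00) ✓; WN at 87.60° ✓; |WN| = 20.20 ✓; ∠(WN, NA) = 90.00° ✓; |NA| = 22.70 ✓; ∠(NA, AD) = 90.00° ✓; |AD| = 14.40 ✓; ∠ADC = 67.30° ✓; |DC| = 26.20 ✓; ∠DCR = 80.80° ✓; |CR| = 22.00 ✗.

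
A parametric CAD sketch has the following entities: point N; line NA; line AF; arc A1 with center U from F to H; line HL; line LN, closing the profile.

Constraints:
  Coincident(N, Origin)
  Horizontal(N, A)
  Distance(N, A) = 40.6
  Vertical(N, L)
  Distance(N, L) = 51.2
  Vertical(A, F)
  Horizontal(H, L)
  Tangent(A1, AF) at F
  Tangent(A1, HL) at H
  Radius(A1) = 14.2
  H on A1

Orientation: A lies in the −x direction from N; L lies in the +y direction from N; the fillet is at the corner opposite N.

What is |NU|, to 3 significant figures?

45.5

N is at the origin; NA is horizontal with |NA| = 40.6 and A on the −x side, so A = (-40.6, 0.00). N and L share the same x with |NL| = 51.2 and L on the +y side, so L = (0.00, 51.2). The virtual corner opposite N is at (-40.6, 51.2). Since A1 is tangent to AF there, UF ⟂ AF and since A1 is tangent to HL there, UH ⟂ HL, with radius 14.2, so the center U sits 14.2 in from both sides at U = (-26.4, 37.0). Then |NU| = |U − N| = 45.5.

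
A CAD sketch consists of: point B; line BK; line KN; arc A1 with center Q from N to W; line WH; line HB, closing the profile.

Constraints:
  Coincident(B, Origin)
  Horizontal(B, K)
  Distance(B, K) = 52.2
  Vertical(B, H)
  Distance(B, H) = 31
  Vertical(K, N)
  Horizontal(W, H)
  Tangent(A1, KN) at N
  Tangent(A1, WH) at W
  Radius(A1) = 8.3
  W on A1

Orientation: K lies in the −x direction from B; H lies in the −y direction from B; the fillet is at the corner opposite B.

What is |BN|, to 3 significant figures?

56.9

B is at the origin; B and K share the same y with |BK| = 52.2 and K on the −x side, so K = (-52.2, 0.00). B and H share the same x with |BH| = 31.0 and H on the −y side, so H = (0.00, -31.0). The virtual corner opposite B is at (-52.2, -31.0). Since A1 is tangent to KN there, QN ⟂ KN and tangency of A1 to WH means the radius QW is perpendicular to WH, with radius 8.3, so the center Q sits 8.3 in from both sides at Q = (-43.9, -22.7). That places the tangent points at N = (-52.2, -22.7) on KN and W = (-43.9, -31.0) on WH. Then |BN| = |N − B| = 56.9.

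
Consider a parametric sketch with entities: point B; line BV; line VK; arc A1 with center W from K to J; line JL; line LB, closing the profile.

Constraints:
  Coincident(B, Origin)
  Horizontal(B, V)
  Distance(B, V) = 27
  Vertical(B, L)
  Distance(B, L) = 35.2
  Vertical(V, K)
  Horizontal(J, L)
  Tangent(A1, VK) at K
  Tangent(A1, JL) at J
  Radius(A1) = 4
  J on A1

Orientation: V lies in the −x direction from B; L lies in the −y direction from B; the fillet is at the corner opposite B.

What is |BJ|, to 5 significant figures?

42.048

The virtual corner opposite B is at (-27.000, -35.200). The tangent condition forces WK to be normal to VK and tangency of A1 to JL means the radius WJ is perpendicular to JL, with radius 4.0, so the center W sits 4.0 in from both sides at W = (-23.000, -31.200). That places the tangent points at K = (-27.000, -31.200) on VK and J = (-23.000, -35.200) on JL. Then |BJ| = |J − B| = 42.048.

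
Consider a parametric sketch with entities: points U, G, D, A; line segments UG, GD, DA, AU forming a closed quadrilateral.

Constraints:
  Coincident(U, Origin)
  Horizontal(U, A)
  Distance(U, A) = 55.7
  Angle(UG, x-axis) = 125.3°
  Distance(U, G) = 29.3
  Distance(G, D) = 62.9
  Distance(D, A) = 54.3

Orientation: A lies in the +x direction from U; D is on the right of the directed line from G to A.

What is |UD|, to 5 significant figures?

34.139

Checks: |UA| = 55.70 ✓; |UG| = 29.30 ✓; |GD| = 62.90 ✓; |DA| = 54.30 ✓.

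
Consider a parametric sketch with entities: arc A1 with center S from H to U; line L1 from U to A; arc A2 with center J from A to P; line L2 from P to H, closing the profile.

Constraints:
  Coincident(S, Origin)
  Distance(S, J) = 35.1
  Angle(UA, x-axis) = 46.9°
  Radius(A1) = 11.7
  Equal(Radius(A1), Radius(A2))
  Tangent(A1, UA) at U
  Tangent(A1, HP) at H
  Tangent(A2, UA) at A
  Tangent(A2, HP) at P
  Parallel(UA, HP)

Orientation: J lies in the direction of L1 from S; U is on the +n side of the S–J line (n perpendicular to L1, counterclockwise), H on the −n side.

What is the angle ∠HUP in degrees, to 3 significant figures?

56.3°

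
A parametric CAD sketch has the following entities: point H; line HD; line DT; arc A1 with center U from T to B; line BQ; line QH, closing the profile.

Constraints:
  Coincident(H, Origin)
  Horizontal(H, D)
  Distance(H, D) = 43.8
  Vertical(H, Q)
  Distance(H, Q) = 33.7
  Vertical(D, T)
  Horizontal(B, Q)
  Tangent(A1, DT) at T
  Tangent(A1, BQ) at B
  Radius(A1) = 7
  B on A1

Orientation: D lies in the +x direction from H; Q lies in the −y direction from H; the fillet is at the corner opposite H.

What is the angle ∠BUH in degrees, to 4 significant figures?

126.0°

H is at the origin; HD is horizontal with |HD| = 43.8 and D on the +x side, so D = (43.80, 0.000). HQ is vertical with |HQ| = 33.7 and Q on the −y side, so Q = (0.000, -33.70). The virtual corner opposite H is at (43.80, -33.70). A1 meets DT tangentially, so UT is at right angles to DT and the tangent condition forces UB to be normal to BQ, with radius 7.0, so the center U sits 7.0 in from both sides at U = (36.80, -26.70). That places the tangent points at T = (43.80, -26.70) on DT and B = (36.80, -33.70) on BQ. Then cos ∠BUH = UB·UH / (|UB||UH|), giving 126.0°.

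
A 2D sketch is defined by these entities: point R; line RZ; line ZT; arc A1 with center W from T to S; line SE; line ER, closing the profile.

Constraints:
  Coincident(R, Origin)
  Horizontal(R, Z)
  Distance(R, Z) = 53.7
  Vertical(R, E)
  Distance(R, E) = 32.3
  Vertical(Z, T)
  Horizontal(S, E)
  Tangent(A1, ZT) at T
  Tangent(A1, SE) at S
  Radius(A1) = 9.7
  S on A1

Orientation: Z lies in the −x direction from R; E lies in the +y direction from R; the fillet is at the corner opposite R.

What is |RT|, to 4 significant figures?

58.26

R is at the origin; RZ is horizontal with |RZ| = 53.7 and Z on the −x side, so Z = (-53.70, 0.000). R and E share the same x with |RE| = 32.3 and E on the +y side, so E = (0.000, 32.30). The virtual corner opposite R is at (-53.70, 32.30). A1 meets ZT tangentially, so WT is at right angles to ZT and the tangent condition forces WS to be normal to SE, with radius 9.7, so the center W sits 9.7 in from both sides at W = (-44.00, 22.60). That places the tangent points at T = (-53.70, 22.60) on ZT and S = (-44.00, 32.30) on SE. Then |RT| = |T − R| = 58.26.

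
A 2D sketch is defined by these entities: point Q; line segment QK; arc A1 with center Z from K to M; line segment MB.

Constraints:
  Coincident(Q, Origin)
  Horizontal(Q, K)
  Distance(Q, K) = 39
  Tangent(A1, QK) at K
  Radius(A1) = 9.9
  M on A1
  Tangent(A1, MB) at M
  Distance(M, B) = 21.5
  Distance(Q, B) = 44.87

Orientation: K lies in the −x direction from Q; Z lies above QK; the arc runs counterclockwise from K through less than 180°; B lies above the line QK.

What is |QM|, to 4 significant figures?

31.10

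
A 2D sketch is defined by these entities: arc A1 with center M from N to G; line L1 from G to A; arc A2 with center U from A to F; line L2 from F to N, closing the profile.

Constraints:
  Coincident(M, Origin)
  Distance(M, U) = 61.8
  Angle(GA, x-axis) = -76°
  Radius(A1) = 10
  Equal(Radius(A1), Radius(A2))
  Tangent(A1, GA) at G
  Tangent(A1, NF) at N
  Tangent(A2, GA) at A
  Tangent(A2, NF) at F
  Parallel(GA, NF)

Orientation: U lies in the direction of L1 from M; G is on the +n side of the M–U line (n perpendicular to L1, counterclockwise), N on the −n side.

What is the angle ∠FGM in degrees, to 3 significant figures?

72.1°

The slot axis is L1's direction at -76.0°, so u = (cos -76.0°, sin -76.0°) = (0.242, -0.970) and n = (−sin -76.0°, cos -76.0°) = (0.970, 0.242). M is at the origin and U lies 61.8 along u from M, so U = 61.8·u = (15.0, -60.0). Tangency of A1 to both parallel lines with radius 10.0 puts G and N at M ± 10.0·n: G = (9.70, 2.42), N = (-9.70, -2.42). Equal radii place A and F the same way about U: A = U + 10.0·n = (24.7, -57.5), F = U − 10.0·n = (5.25, -62.4). Then cos ∠FGM = GF·GM / (|GF||GM|), giving 72.1°.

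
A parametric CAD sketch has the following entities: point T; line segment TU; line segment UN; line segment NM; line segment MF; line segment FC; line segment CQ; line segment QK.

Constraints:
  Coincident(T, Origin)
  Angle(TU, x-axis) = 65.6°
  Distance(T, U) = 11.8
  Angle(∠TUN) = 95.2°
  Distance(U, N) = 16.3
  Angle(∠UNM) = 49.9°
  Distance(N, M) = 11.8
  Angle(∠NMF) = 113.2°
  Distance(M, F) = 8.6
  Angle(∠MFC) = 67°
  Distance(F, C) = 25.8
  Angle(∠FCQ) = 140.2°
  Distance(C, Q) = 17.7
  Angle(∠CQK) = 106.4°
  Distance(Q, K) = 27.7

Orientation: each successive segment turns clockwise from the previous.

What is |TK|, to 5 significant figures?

48.074

T is at the origin; TU runs at 65.6° with length 11.8, so U = (4.8746, 10.746). ∠TUN = 95.2° gives UN at -19.200° from the x-axis; with |UN| = 16.3, N = (20.268, 5.3855). ∠UNM = 49.9° gives NM at -149.30° from the x-axis; with |NM| = 11.8, M = (10.122, -0.63887). ∠NMF = 113.2° gives MF at 143.90° from the x-axis; with |MF| = 8.6, F = (3.1730, 4.4282). ∠MFC = 67.0° gives FC at 30.900° from the x-axis; with |FC| = 25.8, C = (25.311, 17.678). ∠FCQ = 140.2° gives CQ at -8.9000° from the x-axis; with |CQ| = 17.7, Q = (42.798, 14.939). ∠CQK = 106.4° gives QK at -82.500° from the x-axis; with |QK| = 27.7, K = (46.414, -12.524). Then |TK| = |K − T| = 48.074.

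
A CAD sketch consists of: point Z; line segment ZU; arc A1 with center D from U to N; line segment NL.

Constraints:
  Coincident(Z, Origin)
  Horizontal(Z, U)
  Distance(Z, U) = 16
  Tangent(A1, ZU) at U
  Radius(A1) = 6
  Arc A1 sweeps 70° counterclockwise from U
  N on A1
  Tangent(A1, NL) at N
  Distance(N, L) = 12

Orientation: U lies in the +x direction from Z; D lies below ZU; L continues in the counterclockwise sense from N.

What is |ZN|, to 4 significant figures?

11.09

Z is at the origin; ZU is horizontal with |ZU| = 16.0 and U on the +x side, so U = (16.00, 0.000). A1 meets ZU tangentially, so DU is at right angles to ZU, so D = U + (0, -6) = (16.00, -6.000). On A1, U sits at bearing 90° from D; a 70° counterclockwise sweep puts N at bearing 160°, so N = D + 6.0·(cos 160°, sin 160°) = (10.36, -3.948). Then |ZN| = |N − Z| = 11.09.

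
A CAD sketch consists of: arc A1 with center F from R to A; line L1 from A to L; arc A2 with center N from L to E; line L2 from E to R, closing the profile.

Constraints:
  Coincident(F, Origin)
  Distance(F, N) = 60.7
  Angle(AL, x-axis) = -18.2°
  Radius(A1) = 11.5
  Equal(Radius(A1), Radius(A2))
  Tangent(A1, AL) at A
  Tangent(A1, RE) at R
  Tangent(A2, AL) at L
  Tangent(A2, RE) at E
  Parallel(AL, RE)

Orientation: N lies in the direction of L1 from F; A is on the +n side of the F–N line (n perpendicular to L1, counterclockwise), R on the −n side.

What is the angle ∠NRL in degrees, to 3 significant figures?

10.0°

The slot axis is L1's direction at -18.2°, so u = (cos -18.2°, sin -18.2°) = (0.950, -0.312) and n = (−sin -18.2°, cos -18.2°) = (0.312, 0.950). F is at the origin and N lies 60.7 along u from F, so N = 60.7·u = (57.7, -19.0). Tangency of A1 to both parallel lines with radius 11.5 puts A and R at F ± 11.5·n: A = (3.59, 10.9), R = (-3.59, -10.9). Equal radii place L and E the same way about N: L = N + 11.5·n = (61.3, -8.03), E = N − 11.5·n = (54.1, -29.9). Then cos ∠NRL = RN·RL / (|RN||RL|), giving 10.0°.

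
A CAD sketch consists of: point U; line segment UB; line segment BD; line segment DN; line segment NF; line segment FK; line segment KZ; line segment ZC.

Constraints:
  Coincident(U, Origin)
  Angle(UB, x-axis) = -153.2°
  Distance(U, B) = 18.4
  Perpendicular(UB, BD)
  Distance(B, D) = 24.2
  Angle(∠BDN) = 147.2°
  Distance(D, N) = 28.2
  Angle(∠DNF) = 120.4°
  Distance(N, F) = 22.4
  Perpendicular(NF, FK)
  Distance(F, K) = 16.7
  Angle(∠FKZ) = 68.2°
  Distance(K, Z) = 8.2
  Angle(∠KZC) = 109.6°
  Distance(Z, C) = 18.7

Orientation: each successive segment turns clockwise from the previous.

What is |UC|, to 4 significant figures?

53.77

U is at the origin; UB runs at -153.2° with length 18.4, so B = (-16.42, -8.296). UB ⟂ BD, so BD runs at 116.8°; with |BD| = 24.2, D = (-27.33, 13.30). ∠BDN = 147.2° gives DN at 84.00° from the x-axis; with |DN| = 28.2, N = (-24.39, 41.35). ∠DNF = 120.4° gives NF at 24.40° from the x-axis; with |NF| = 22.4, F = (-3.988, 50.60). The perpendicularity gives FK at right angles to NF, so FK runs at -65.60°; with |FK| = 16.7, K = (2.911, 35.40). ∠FKZ = 68.2° gives KZ at -177.4° from the x-axis; with |KZ| = 8.2, Z = (-5.281, 35.02). ∠KZC = 109.6° gives ZC at 112.2° from the x-axis; with |ZC| = 18.7, C = (-12.35, 52.34). Then |UC| = |C − U| = 53.77.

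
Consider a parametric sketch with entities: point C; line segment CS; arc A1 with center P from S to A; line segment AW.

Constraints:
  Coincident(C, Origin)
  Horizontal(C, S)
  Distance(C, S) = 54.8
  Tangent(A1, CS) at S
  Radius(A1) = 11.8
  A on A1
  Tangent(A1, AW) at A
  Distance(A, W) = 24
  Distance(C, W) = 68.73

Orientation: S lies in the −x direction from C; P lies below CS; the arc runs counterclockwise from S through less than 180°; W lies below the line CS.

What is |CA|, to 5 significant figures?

67.725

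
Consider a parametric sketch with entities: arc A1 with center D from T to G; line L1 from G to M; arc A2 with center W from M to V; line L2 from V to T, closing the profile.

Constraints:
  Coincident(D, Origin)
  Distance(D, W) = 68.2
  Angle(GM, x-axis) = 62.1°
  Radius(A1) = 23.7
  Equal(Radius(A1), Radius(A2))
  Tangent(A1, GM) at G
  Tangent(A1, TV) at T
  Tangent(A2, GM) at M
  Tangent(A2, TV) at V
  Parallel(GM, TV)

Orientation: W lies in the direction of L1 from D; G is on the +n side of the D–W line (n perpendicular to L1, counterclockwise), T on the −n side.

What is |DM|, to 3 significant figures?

72.2

Tangency of A1 to both parallel lines with radius 23.7 puts G and T at D ± 23.7·n: G = (-20.9, 11.1), T = (20.9, -11.1). Equal radii place M and V the same way about W: M = W + 23.7·n = (11.0, 71.4), V = W − 23.7·n = (52.9, 49.2). Then |DM| = |M − D| = 72.2.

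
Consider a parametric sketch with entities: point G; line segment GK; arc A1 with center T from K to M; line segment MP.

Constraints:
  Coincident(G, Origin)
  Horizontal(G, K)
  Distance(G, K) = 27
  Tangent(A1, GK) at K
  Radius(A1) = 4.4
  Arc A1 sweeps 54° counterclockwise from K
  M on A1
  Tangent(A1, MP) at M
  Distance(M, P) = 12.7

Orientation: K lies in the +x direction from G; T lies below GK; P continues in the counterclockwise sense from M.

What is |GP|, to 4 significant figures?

20.03

G is at the origin; G and K share the same y with |GK| = 27.0 and K on the +x side, so K = (27.00, 0.000). The tangent condition forces TK to be normal to GK, so T = K + (0, -4.4) = (27.00, -4.400). On A1, K sits at bearing 90° from T; a 54° counterclockwise sweep puts M at bearing 144°, so M = T + 4.4·(cos 144°, sin 144°) = (23.44, -1.814). Tangency of A1 to MP means the radius TM is perpendicular to MP, so MP runs along (−sin 144°, cos 144°); with |MP| = 12.7, P = (15.98, -12.09). Then |GP| = |P − G| = 20.03.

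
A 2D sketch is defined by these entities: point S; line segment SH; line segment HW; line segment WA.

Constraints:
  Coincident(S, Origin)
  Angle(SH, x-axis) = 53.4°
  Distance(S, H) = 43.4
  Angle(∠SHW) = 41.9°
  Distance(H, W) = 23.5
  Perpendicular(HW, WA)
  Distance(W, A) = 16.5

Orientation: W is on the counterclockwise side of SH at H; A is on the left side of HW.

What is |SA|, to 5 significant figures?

15.276

S is at the origin; SH runs at 53.4° with length 43.4, so H = 43.4·(cos 53.4°, sin 53.4°) = (25.876, 34.842). ∠SHW = 41.9°, so HW runs at 53.4° + (180° − 41.9°) = 191.50° from the x-axis; with |HW| = 23.5, W = H + 23.5·(cos 191.50°, sin 191.50°) = (2.8479, 30.157). HW is perpendicular to WA; with |WA| = 16.5 on the left of HW, A = W + 16.5·(0.19937, -0.97992) = (6.1375, 13.988). Then |SA| = |A − S| = 15.276.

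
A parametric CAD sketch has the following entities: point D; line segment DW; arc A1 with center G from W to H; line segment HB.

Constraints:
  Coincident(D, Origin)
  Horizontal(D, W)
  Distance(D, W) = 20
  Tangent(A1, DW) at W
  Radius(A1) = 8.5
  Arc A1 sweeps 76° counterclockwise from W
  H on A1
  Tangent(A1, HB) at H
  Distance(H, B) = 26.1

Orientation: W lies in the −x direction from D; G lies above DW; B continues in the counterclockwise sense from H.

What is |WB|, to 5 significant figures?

34.947

D is at the origin; DW is horizontal with |DW| = 20.0 and W on the −x side, so W = (-20.000, 0.0000). The tangent condition forces GW to be normal to DW, so G = W + (0, 8.5) = (-20.000, 8.5000). On A1, W sits at bearing -90° from G; a 76° counterclockwise sweep puts H at bearing -14°, so H = G + 8.5·(cos -14°, sin -14°) = (-11.752, 6.4437). The tangent condition forces GH to be normal to HB, so HB runs along (−sin -14°, cos -14°); with |HB| = 26.1, B = (-5.4383, 31.768). Then |WB| = |B − W| = 34.947.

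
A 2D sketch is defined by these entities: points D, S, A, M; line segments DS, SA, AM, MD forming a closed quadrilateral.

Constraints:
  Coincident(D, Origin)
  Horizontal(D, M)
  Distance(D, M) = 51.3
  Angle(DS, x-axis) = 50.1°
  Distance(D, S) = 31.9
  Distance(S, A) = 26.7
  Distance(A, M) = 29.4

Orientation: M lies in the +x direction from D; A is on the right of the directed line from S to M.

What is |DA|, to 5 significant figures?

22.089

Checks: DS at 50.10° ✓; |SA| = 26.70 ✓; |AM| = 29.40 ✓.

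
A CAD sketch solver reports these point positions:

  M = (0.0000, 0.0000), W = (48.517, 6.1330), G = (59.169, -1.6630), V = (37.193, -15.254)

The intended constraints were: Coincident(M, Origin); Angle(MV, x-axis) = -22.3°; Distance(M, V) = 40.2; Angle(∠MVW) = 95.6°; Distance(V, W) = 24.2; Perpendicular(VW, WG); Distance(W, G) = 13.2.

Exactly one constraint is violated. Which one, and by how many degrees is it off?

Perpendicular(VW, WG) — off by 8.30°.

M = (0.00, 0.00) ✓; MV at -22.30° ✓; |MV| = 40.20 ✓; ∠MVW = 95.60° ✓; |VW| = 24.20 ✓; ∠(VW, WG) = 98.30° ✗; |WG| = 13.20 ✓.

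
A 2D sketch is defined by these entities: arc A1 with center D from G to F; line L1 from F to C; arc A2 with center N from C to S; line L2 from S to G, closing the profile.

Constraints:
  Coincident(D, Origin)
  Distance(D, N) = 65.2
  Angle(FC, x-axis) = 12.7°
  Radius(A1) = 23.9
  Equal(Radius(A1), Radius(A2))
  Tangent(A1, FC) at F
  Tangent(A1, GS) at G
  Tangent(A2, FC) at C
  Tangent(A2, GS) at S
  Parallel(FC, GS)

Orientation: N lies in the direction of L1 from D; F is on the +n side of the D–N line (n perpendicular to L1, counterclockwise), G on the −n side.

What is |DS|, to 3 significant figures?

69.4

Tangency of A1 to both parallel lines with radius 23.9 puts F and G at D ± 23.9·n: F = (-5.25, 23.3), G = (5.25, -23.3). Equal radii place C and S the same way about N: C = N + 23.9·n = (58.4, 37.6), S = N − 23.9·n = (68.9, -8.98). Then |DS| = |S − D| = 69.4.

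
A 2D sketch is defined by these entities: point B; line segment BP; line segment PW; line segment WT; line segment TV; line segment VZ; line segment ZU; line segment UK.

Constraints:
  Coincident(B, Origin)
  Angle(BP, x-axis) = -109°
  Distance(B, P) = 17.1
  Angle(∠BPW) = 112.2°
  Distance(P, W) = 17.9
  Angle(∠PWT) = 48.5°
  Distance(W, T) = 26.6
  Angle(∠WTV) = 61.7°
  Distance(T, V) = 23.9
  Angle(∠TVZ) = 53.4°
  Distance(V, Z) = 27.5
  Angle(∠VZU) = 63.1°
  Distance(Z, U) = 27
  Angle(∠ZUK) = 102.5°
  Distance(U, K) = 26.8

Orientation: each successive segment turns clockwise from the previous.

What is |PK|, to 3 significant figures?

25.7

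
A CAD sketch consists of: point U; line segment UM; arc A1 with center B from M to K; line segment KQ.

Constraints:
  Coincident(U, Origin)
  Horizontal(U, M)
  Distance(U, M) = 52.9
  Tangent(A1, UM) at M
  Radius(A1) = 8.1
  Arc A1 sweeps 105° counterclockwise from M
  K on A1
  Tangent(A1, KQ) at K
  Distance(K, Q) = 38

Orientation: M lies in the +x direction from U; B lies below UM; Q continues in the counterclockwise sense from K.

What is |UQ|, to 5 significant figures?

72.215

U is at the origin; U and M share the same y with |UM| = 52.9 and M on the +x side, so M = (52.900, 0.0000). A1 meets UM tangentially, so BM is at right angles to UM, so B = M + (0, -8.1) = (52.900, -8.1000). On A1, M sits at bearing 90° from B; a 105° counterclockwise sweep puts K at bearing 195°, so K = B + 8.1·(cos 195°, sin 195°) = (45.076, -10.196). Tangency of A1 to KQ means the radius BK is perpendicular to KQ, so KQ runs along (−sin 195°, cos 195°); with |KQ| = 38.0, Q = (54.911, -46.902). Then |UQ| = |Q − U| = 72.215.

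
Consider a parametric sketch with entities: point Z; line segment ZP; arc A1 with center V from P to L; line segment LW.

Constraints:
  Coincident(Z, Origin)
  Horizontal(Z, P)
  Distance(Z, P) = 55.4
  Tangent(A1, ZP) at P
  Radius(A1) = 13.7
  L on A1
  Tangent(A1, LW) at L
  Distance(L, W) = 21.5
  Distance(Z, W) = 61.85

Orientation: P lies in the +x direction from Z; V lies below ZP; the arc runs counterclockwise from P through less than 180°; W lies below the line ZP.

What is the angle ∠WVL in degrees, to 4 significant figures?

57.49°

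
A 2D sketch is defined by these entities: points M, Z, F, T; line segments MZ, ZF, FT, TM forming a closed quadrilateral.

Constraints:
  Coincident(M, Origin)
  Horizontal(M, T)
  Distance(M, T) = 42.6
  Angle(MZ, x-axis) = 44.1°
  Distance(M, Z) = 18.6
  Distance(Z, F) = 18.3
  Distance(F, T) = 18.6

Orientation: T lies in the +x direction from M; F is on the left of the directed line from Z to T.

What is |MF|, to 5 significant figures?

34.913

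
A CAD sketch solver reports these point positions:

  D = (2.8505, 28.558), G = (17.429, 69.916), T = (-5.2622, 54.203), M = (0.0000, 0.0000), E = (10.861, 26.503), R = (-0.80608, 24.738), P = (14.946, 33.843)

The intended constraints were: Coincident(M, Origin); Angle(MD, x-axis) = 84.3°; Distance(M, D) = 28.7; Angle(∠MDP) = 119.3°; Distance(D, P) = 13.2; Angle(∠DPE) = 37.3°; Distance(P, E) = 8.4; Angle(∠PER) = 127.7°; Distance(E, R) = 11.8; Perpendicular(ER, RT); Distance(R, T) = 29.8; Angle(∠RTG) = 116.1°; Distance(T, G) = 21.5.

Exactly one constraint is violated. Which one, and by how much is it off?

Distance(T, G) = 21.5 — off by 6.10.

M = (0.00, 0.00) ✓; MD at 84.30° ✓; |MD| = 28.70 ✓; ∠MDP = 119.3° ✓; |DP| = 13.20 ✓; ∠DPE = 37.30° ✓; |PE| = 8.400 ✓; ∠PER = 127.7° ✓; |ER| = 11.80 ✓; ∠(ER, RT) = 90.00° ✓; |RT| = 29.80 ✓; ∠RTG = 116.1° ✓; |TG| = 27.60 ✗.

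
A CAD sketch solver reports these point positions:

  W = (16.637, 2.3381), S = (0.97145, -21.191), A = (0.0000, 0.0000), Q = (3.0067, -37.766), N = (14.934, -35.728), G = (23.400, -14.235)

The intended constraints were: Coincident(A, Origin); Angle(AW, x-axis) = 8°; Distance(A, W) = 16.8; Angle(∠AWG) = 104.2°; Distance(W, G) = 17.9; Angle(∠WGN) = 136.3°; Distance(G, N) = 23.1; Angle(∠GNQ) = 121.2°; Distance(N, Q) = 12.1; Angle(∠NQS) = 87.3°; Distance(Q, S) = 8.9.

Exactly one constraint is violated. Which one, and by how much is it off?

Distance(Q, S) = 8.9 — off by 7.80.

A = (0.00, 0.00) ✓; AW at 8.000° ✓; |AW| = 16.80 ✓; ∠AWG = 104.2° ✓; |WG| = 17.90 ✓; ∠WGN = 136.3° ✓; |GN| = 23.10 ✓; ∠GNQ = 121.2° ✓; |NQ| = 12.10 ✓; ∠NQS = 87.30° ✓; |QS| = 16.70 ✗.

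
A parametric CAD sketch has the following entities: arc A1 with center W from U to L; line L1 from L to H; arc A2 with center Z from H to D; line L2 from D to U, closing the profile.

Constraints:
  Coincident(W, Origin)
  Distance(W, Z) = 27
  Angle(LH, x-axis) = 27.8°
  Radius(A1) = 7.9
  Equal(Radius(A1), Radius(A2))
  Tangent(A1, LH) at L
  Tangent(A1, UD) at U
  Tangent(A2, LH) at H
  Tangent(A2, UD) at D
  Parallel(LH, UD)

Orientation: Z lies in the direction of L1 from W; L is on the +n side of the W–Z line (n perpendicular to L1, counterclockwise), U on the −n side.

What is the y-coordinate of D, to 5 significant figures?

5.6042

Tangency of A1 to both parallel lines with radius 7.9 puts L and U at W ± 7.9·n: L = (-3.6845, 6.9882), U = (3.6845, -6.9882). Equal radii place H and D the same way about Z: H = Z + 7.9·n = (20.199, 19.581), D = Z − 7.9·n = (27.568, 5.6042). So D.y = 5.6042.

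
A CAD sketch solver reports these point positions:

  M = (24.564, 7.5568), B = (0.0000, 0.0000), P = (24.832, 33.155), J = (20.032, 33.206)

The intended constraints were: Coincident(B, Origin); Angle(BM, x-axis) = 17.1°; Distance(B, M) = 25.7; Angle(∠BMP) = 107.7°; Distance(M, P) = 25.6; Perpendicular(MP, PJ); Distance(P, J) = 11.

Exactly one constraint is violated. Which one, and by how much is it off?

Distance(P, J) = 11 — off by 6.20.

B = (0.00, 0.00) ✓; BM at 17.10° ✓; |BM| = 25.70 ✓; ∠BMP = 107.7° ✓; |MP| = 25.60 ✓; ∠(MP, PJ) = 89.99° ✓; |PJ| = 4.800 ✗.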